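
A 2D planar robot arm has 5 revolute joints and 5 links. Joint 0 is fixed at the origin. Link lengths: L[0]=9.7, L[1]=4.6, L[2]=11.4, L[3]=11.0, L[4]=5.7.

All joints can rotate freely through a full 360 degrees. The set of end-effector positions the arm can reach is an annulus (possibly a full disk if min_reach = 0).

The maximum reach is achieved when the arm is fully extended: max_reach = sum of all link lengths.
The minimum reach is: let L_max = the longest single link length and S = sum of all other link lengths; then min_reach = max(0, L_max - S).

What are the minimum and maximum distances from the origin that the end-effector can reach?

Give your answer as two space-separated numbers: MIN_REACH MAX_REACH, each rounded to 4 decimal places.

Answer: 0.0000 42.4000

Derivation:
Link lengths: [9.7, 4.6, 11.4, 11.0, 5.7]
max_reach = 9.7 + 4.6 + 11.4 + 11 + 5.7 = 42.4
L_max = max([9.7, 4.6, 11.4, 11.0, 5.7]) = 11.4
S (sum of others) = 42.4 - 11.4 = 31
min_reach = max(0, 11.4 - 31) = max(0, -19.6) = 0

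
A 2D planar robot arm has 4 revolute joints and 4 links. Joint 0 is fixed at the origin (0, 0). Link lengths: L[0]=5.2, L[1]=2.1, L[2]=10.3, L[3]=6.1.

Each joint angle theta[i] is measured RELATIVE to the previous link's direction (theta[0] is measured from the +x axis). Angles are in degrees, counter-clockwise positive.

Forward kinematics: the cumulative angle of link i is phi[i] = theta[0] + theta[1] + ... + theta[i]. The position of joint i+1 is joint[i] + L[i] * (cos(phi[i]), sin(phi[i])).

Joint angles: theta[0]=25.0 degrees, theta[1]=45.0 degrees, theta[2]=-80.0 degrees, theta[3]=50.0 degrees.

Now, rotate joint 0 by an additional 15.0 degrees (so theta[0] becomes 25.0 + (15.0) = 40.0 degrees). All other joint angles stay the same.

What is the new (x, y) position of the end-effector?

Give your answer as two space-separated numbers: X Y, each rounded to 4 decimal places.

joint[0] = (0.0000, 0.0000)  (base)
link 0: phi[0] = 40 = 40 deg
  cos(40 deg) = 0.7660, sin(40 deg) = 0.6428
  joint[1] = (0.0000, 0.0000) + 5.2 * (0.7660, 0.6428) = (0.0000 + 3.9834, 0.0000 + 3.3425) = (3.9834, 3.3425)
link 1: phi[1] = 40 + 45 = 85 deg
  cos(85 deg) = 0.0872, sin(85 deg) = 0.9962
  joint[2] = (3.9834, 3.3425) + 2.1 * (0.0872, 0.9962) = (3.9834 + 0.1830, 3.3425 + 2.0920) = (4.1665, 5.4345)
link 2: phi[2] = 40 + 45 + -80 = 5 deg
  cos(5 deg) = 0.9962, sin(5 deg) = 0.0872
  joint[3] = (4.1665, 5.4345) + 10.3 * (0.9962, 0.0872) = (4.1665 + 10.2608, 5.4345 + 0.8977) = (14.4273, 6.3322)
link 3: phi[3] = 40 + 45 + -80 + 50 = 55 deg
  cos(55 deg) = 0.5736, sin(55 deg) = 0.8192
  joint[4] = (14.4273, 6.3322) + 6.1 * (0.5736, 0.8192) = (14.4273 + 3.4988, 6.3322 + 4.9968) = (17.9261, 11.3290)
End effector: (17.9261, 11.3290)

Answer: 17.9261 11.3290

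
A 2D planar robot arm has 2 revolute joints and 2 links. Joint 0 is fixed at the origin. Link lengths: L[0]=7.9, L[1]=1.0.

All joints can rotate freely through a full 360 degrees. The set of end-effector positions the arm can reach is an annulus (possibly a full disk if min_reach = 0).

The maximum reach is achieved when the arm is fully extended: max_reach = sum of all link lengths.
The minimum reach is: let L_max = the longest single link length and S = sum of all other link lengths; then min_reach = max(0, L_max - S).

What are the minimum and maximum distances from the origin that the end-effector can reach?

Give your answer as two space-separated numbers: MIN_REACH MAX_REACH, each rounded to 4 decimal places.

Answer: 6.9000 8.9000

Derivation:
Link lengths: [7.9, 1.0]
max_reach = 7.9 + 1 = 8.9
L_max = max([7.9, 1.0]) = 7.9
S (sum of others) = 8.9 - 7.9 = 1
min_reach = max(0, 7.9 - 1) = max(0, 6.9) = 6.9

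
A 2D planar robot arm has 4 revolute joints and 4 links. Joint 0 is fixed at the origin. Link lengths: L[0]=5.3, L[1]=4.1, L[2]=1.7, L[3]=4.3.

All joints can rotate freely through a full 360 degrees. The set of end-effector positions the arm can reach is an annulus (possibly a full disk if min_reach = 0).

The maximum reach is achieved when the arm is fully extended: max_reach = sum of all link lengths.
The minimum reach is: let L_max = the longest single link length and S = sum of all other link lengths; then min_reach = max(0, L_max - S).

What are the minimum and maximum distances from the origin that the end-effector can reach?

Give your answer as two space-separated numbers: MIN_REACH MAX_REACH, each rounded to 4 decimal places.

Answer: 0.0000 15.4000

Derivation:
Link lengths: [5.3, 4.1, 1.7, 4.3]
max_reach = 5.3 + 4.1 + 1.7 + 4.3 = 15.4
L_max = max([5.3, 4.1, 1.7, 4.3]) = 5.3
S (sum of others) = 15.4 - 5.3 = 10.1
min_reach = max(0, 5.3 - 10.1) = max(0, -4.8) = 0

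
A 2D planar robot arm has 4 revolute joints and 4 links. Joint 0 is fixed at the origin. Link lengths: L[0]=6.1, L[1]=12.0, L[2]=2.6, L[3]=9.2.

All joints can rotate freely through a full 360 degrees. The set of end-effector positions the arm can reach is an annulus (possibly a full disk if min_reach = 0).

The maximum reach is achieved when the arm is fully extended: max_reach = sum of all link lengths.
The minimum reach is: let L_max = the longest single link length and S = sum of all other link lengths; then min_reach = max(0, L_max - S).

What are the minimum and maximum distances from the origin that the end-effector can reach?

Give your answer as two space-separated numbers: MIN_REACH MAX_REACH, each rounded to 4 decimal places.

Link lengths: [6.1, 12.0, 2.6, 9.2]
max_reach = 6.1 + 12 + 2.6 + 9.2 = 29.9
L_max = max([6.1, 12.0, 2.6, 9.2]) = 12
S (sum of others) = 29.9 - 12 = 17.9
min_reach = max(0, 12 - 17.9) = max(0, -5.9) = 0

Answer: 0.0000 29.9000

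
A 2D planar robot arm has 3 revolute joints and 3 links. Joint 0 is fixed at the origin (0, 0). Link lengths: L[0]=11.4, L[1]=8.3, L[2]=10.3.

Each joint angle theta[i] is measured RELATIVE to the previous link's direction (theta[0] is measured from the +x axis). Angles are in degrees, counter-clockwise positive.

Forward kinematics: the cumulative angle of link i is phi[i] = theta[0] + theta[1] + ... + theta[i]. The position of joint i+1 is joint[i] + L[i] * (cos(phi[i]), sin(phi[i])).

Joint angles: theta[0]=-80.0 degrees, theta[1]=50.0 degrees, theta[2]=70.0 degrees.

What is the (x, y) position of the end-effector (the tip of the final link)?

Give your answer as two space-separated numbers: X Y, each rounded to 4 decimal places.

joint[0] = (0.0000, 0.0000)  (base)
link 0: phi[0] = -80 = -80 deg
  cos(-80 deg) = 0.1736, sin(-80 deg) = -0.9848
  joint[1] = (0.0000, 0.0000) + 11.4 * (0.1736, -0.9848) = (0.0000 + 1.9796, 0.0000 + -11.2268) = (1.9796, -11.2268)
link 1: phi[1] = -80 + 50 = -30 deg
  cos(-30 deg) = 0.8660, sin(-30 deg) = -0.5000
  joint[2] = (1.9796, -11.2268) + 8.3 * (0.8660, -0.5000) = (1.9796 + 7.1880, -11.2268 + -4.1500) = (9.1676, -15.3768)
link 2: phi[2] = -80 + 50 + 70 = 40 deg
  cos(40 deg) = 0.7660, sin(40 deg) = 0.6428
  joint[3] = (9.1676, -15.3768) + 10.3 * (0.7660, 0.6428) = (9.1676 + 7.8903, -15.3768 + 6.6207) = (17.0579, -8.7561)
End effector: (17.0579, -8.7561)

Answer: 17.0579 -8.7561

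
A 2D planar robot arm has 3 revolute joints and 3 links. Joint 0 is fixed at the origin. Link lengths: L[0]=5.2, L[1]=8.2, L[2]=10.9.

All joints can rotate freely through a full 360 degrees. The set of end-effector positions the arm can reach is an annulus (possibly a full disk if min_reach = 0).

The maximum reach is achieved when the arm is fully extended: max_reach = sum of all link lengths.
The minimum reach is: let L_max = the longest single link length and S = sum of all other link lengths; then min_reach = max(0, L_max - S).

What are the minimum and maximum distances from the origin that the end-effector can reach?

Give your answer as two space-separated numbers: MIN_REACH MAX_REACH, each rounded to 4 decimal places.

Answer: 0.0000 24.3000

Derivation:
Link lengths: [5.2, 8.2, 10.9]
max_reach = 5.2 + 8.2 + 10.9 = 24.3
L_max = max([5.2, 8.2, 10.9]) = 10.9
S (sum of others) = 24.3 - 10.9 = 13.4
min_reach = max(0, 10.9 - 13.4) = max(0, -2.5) = 0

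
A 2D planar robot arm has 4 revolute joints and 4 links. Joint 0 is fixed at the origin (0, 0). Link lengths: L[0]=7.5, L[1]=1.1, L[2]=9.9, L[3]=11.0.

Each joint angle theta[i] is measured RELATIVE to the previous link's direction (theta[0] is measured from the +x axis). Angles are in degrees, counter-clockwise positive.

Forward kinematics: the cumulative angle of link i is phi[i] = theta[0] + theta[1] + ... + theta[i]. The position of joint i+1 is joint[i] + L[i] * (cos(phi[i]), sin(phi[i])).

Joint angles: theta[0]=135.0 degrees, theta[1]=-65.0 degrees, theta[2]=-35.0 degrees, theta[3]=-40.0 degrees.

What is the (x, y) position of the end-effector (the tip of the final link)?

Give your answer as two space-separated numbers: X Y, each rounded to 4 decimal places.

joint[0] = (0.0000, 0.0000)  (base)
link 0: phi[0] = 135 = 135 deg
  cos(135 deg) = -0.7071, sin(135 deg) = 0.7071
  joint[1] = (0.0000, 0.0000) + 7.5 * (-0.7071, 0.7071) = (0.0000 + -5.3033, 0.0000 + 5.3033) = (-5.3033, 5.3033)
link 1: phi[1] = 135 + -65 = 70 deg
  cos(70 deg) = 0.3420, sin(70 deg) = 0.9397
  joint[2] = (-5.3033, 5.3033) + 1.1 * (0.3420, 0.9397) = (-5.3033 + 0.3762, 5.3033 + 1.0337) = (-4.9271, 6.3370)
link 2: phi[2] = 135 + -65 + -35 = 35 deg
  cos(35 deg) = 0.8192, sin(35 deg) = 0.5736
  joint[3] = (-4.9271, 6.3370) + 9.9 * (0.8192, 0.5736) = (-4.9271 + 8.1096, 6.3370 + 5.6784) = (3.1825, 12.0154)
link 3: phi[3] = 135 + -65 + -35 + -40 = -5 deg
  cos(-5 deg) = 0.9962, sin(-5 deg) = -0.0872
  joint[4] = (3.1825, 12.0154) + 11 * (0.9962, -0.0872) = (3.1825 + 10.9581, 12.0154 + -0.9587) = (14.1407, 11.0567)
End effector: (14.1407, 11.0567)

Answer: 14.1407 11.0567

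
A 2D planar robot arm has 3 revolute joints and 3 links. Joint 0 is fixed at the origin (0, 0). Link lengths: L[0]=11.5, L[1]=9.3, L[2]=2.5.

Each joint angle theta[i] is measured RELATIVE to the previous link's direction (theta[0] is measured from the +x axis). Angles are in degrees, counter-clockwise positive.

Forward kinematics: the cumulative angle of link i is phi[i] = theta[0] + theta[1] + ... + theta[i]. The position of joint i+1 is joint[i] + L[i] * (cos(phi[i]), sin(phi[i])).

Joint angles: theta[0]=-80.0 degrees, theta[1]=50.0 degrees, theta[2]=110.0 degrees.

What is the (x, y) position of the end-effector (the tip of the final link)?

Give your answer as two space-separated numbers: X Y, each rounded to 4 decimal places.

joint[0] = (0.0000, 0.0000)  (base)
link 0: phi[0] = -80 = -80 deg
  cos(-80 deg) = 0.1736, sin(-80 deg) = -0.9848
  joint[1] = (0.0000, 0.0000) + 11.5 * (0.1736, -0.9848) = (0.0000 + 1.9970, 0.0000 + -11.3253) = (1.9970, -11.3253)
link 1: phi[1] = -80 + 50 = -30 deg
  cos(-30 deg) = 0.8660, sin(-30 deg) = -0.5000
  joint[2] = (1.9970, -11.3253) + 9.3 * (0.8660, -0.5000) = (1.9970 + 8.0540, -11.3253 + -4.6500) = (10.0510, -15.9753)
link 2: phi[2] = -80 + 50 + 110 = 80 deg
  cos(80 deg) = 0.1736, sin(80 deg) = 0.9848
  joint[3] = (10.0510, -15.9753) + 2.5 * (0.1736, 0.9848) = (10.0510 + 0.4341, -15.9753 + 2.4620) = (10.4851, -13.5133)
End effector: (10.4851, -13.5133)

Answer: 10.4851 -13.5133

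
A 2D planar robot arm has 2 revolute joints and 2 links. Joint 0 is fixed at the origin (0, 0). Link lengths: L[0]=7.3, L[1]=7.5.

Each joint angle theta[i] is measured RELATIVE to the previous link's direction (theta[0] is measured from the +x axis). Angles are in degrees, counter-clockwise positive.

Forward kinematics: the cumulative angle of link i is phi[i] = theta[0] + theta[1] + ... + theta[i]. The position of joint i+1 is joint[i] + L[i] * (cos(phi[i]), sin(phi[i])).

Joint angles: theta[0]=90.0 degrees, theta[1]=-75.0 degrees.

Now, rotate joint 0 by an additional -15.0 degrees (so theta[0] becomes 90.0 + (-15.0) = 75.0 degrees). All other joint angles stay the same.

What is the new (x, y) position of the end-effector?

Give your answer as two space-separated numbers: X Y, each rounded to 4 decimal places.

Answer: 9.3894 7.0513

Derivation:
joint[0] = (0.0000, 0.0000)  (base)
link 0: phi[0] = 75 = 75 deg
  cos(75 deg) = 0.2588, sin(75 deg) = 0.9659
  joint[1] = (0.0000, 0.0000) + 7.3 * (0.2588, 0.9659) = (0.0000 + 1.8894, 0.0000 + 7.0513) = (1.8894, 7.0513)
link 1: phi[1] = 75 + -75 = 0 deg
  cos(0 deg) = 1.0000, sin(0 deg) = 0.0000
  joint[2] = (1.8894, 7.0513) + 7.5 * (1.0000, 0.0000) = (1.8894 + 7.5000, 7.0513 + 0.0000) = (9.3894, 7.0513)
End effector: (9.3894, 7.0513)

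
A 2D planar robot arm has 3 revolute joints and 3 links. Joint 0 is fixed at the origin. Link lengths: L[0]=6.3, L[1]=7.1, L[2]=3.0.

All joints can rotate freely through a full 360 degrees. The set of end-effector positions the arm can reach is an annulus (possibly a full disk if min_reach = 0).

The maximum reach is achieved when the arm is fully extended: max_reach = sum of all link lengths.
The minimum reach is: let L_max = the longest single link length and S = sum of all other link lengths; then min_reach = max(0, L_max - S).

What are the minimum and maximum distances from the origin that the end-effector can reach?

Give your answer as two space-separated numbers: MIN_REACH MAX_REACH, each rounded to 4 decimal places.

Link lengths: [6.3, 7.1, 3.0]
max_reach = 6.3 + 7.1 + 3 = 16.4
L_max = max([6.3, 7.1, 3.0]) = 7.1
S (sum of others) = 16.4 - 7.1 = 9.3
min_reach = max(0, 7.1 - 9.3) = max(0, -2.2) = 0

Answer: 0.0000 16.4000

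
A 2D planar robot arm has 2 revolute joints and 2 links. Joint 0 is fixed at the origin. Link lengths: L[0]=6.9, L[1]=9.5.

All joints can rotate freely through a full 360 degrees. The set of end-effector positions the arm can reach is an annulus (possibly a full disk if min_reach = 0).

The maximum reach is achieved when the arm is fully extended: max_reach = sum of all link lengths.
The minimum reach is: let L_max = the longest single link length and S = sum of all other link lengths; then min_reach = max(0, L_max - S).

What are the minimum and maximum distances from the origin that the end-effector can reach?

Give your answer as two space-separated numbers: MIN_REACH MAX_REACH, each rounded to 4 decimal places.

Link lengths: [6.9, 9.5]
max_reach = 6.9 + 9.5 = 16.4
L_max = max([6.9, 9.5]) = 9.5
S (sum of others) = 16.4 - 9.5 = 6.9
min_reach = max(0, 9.5 - 6.9) = max(0, 2.6) = 2.6

Answer: 2.6000 16.4000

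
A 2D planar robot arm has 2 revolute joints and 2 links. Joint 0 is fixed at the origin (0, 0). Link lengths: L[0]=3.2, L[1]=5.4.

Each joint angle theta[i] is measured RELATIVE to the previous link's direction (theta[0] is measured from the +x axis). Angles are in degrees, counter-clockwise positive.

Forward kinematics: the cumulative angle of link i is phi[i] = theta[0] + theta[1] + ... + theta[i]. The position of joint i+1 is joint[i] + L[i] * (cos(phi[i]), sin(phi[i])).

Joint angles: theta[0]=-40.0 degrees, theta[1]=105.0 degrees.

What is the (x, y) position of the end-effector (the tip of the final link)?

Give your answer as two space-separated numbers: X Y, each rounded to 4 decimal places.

Answer: 4.7335 2.8371

Derivation:
joint[0] = (0.0000, 0.0000)  (base)
link 0: phi[0] = -40 = -40 deg
  cos(-40 deg) = 0.7660, sin(-40 deg) = -0.6428
  joint[1] = (0.0000, 0.0000) + 3.2 * (0.7660, -0.6428) = (0.0000 + 2.4513, 0.0000 + -2.0569) = (2.4513, -2.0569)
link 1: phi[1] = -40 + 105 = 65 deg
  cos(65 deg) = 0.4226, sin(65 deg) = 0.9063
  joint[2] = (2.4513, -2.0569) + 5.4 * (0.4226, 0.9063) = (2.4513 + 2.2821, -2.0569 + 4.8941) = (4.7335, 2.8371)
End effector: (4.7335, 2.8371)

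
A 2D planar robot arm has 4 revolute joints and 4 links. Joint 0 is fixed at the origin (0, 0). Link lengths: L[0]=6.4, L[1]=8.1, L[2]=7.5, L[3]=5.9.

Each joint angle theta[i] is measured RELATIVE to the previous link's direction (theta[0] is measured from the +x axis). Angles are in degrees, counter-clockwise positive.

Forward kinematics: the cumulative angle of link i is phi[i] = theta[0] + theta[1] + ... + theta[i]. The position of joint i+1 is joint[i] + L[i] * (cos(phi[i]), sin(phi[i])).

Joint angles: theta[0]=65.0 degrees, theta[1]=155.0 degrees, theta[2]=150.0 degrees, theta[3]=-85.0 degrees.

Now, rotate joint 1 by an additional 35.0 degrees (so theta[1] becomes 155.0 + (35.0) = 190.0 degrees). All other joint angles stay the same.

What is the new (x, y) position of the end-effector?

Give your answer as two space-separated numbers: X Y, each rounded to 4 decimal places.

Answer: 10.4313 -0.5128

Derivation:
joint[0] = (0.0000, 0.0000)  (base)
link 0: phi[0] = 65 = 65 deg
  cos(65 deg) = 0.4226, sin(65 deg) = 0.9063
  joint[1] = (0.0000, 0.0000) + 6.4 * (0.4226, 0.9063) = (0.0000 + 2.7048, 0.0000 + 5.8004) = (2.7048, 5.8004)
link 1: phi[1] = 65 + 190 = 255 deg
  cos(255 deg) = -0.2588, sin(255 deg) = -0.9659
  joint[2] = (2.7048, 5.8004) + 8.1 * (-0.2588, -0.9659) = (2.7048 + -2.0964, 5.8004 + -7.8240) = (0.6083, -2.0236)
link 2: phi[2] = 65 + 190 + 150 = 405 deg
  cos(405 deg) = 0.7071, sin(405 deg) = 0.7071
  joint[3] = (0.6083, -2.0236) + 7.5 * (0.7071, 0.7071) = (0.6083 + 5.3033, -2.0236 + 5.3033) = (5.9116, 3.2797)
link 3: phi[3] = 65 + 190 + 150 + -85 = 320 deg
  cos(320 deg) = 0.7660, sin(320 deg) = -0.6428
  joint[4] = (5.9116, 3.2797) + 5.9 * (0.7660, -0.6428) = (5.9116 + 4.5197, 3.2797 + -3.7924) = (10.4313, -0.5128)
End effector: (10.4313, -0.5128)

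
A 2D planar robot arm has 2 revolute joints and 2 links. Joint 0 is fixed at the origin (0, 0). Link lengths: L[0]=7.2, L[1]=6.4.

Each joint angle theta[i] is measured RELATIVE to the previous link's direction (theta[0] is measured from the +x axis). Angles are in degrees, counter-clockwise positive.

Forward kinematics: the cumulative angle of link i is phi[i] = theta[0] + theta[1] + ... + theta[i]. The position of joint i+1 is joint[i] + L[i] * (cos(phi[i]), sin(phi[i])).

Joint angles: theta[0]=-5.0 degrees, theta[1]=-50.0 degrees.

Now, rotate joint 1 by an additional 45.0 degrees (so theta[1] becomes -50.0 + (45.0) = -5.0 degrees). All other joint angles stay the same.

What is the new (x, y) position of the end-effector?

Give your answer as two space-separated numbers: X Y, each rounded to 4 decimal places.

Answer: 13.4754 -1.7389

Derivation:
joint[0] = (0.0000, 0.0000)  (base)
link 0: phi[0] = -5 = -5 deg
  cos(-5 deg) = 0.9962, sin(-5 deg) = -0.0872
  joint[1] = (0.0000, 0.0000) + 7.2 * (0.9962, -0.0872) = (0.0000 + 7.1726, 0.0000 + -0.6275) = (7.1726, -0.6275)
link 1: phi[1] = -5 + -5 = -10 deg
  cos(-10 deg) = 0.9848, sin(-10 deg) = -0.1736
  joint[2] = (7.1726, -0.6275) + 6.4 * (0.9848, -0.1736) = (7.1726 + 6.3028, -0.6275 + -1.1113) = (13.4754, -1.7389)
End effector: (13.4754, -1.7389)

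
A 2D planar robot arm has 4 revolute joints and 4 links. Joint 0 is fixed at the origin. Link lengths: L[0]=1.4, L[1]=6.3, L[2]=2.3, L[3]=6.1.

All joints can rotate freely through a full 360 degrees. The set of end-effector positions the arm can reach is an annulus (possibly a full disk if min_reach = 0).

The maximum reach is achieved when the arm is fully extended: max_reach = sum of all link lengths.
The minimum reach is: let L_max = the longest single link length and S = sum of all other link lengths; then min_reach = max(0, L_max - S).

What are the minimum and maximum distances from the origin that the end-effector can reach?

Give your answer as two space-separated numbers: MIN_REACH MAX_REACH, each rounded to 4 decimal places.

Link lengths: [1.4, 6.3, 2.3, 6.1]
max_reach = 1.4 + 6.3 + 2.3 + 6.1 = 16.1
L_max = max([1.4, 6.3, 2.3, 6.1]) = 6.3
S (sum of others) = 16.1 - 6.3 = 9.8
min_reach = max(0, 6.3 - 9.8) = max(0, -3.5) = 0

Answer: 0.0000 16.1000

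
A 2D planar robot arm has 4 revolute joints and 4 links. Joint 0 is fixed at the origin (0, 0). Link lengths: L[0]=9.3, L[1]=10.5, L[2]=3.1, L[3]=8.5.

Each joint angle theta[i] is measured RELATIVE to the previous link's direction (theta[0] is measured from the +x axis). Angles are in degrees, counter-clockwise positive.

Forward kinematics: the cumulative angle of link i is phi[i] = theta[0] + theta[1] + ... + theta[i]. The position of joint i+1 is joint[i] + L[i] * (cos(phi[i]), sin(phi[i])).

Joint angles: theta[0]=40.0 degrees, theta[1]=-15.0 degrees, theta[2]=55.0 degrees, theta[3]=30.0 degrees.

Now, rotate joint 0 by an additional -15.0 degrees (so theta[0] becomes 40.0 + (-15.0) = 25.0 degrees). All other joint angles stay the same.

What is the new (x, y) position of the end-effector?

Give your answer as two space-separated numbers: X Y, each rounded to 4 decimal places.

joint[0] = (0.0000, 0.0000)  (base)
link 0: phi[0] = 25 = 25 deg
  cos(25 deg) = 0.9063, sin(25 deg) = 0.4226
  joint[1] = (0.0000, 0.0000) + 9.3 * (0.9063, 0.4226) = (0.0000 + 8.4287, 0.0000 + 3.9303) = (8.4287, 3.9303)
link 1: phi[1] = 25 + -15 = 10 deg
  cos(10 deg) = 0.9848, sin(10 deg) = 0.1736
  joint[2] = (8.4287, 3.9303) + 10.5 * (0.9848, 0.1736) = (8.4287 + 10.3405, 3.9303 + 1.8233) = (18.7691, 5.7537)
link 2: phi[2] = 25 + -15 + 55 = 65 deg
  cos(65 deg) = 0.4226, sin(65 deg) = 0.9063
  joint[3] = (18.7691, 5.7537) + 3.1 * (0.4226, 0.9063) = (18.7691 + 1.3101, 5.7537 + 2.8096) = (20.0793, 8.5632)
link 3: phi[3] = 25 + -15 + 55 + 30 = 95 deg
  cos(95 deg) = -0.0872, sin(95 deg) = 0.9962
  joint[4] = (20.0793, 8.5632) + 8.5 * (-0.0872, 0.9962) = (20.0793 + -0.7408, 8.5632 + 8.4677) = (19.3384, 17.0309)
End effector: (19.3384, 17.0309)

Answer: 19.3384 17.0309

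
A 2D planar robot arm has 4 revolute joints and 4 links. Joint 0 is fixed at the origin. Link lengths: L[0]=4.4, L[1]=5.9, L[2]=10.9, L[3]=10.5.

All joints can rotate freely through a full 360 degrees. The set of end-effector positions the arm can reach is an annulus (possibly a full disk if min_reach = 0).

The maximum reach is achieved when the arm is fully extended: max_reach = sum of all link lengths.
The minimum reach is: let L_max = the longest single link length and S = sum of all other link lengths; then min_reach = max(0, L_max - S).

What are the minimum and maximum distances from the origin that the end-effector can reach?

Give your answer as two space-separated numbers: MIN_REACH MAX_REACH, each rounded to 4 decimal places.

Answer: 0.0000 31.7000

Derivation:
Link lengths: [4.4, 5.9, 10.9, 10.5]
max_reach = 4.4 + 5.9 + 10.9 + 10.5 = 31.7
L_max = max([4.4, 5.9, 10.9, 10.5]) = 10.9
S (sum of others) = 31.7 - 10.9 = 20.8
min_reach = max(0, 10.9 - 20.8) = max(0, -9.9) = 0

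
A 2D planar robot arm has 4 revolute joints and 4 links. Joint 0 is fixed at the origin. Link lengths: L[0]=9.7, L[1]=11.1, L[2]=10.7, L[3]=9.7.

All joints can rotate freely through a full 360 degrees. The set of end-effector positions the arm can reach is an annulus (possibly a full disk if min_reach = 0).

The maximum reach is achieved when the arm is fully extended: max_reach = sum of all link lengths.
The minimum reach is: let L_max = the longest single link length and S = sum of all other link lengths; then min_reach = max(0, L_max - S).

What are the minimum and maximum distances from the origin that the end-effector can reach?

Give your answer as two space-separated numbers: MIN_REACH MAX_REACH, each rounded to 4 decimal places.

Answer: 0.0000 41.2000

Derivation:
Link lengths: [9.7, 11.1, 10.7, 9.7]
max_reach = 9.7 + 11.1 + 10.7 + 9.7 = 41.2
L_max = max([9.7, 11.1, 10.7, 9.7]) = 11.1
S (sum of others) = 41.2 - 11.1 = 30.1
min_reach = max(0, 11.1 - 30.1) = max(0, -19) = 0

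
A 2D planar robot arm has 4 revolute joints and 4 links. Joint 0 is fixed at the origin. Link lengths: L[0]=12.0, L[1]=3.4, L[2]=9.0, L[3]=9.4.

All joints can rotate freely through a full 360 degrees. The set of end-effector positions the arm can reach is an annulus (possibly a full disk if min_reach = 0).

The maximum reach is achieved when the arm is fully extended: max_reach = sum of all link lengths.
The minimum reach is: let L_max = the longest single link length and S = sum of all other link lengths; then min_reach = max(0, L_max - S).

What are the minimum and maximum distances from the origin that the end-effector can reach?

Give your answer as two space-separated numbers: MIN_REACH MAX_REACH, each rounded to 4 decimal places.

Link lengths: [12.0, 3.4, 9.0, 9.4]
max_reach = 12 + 3.4 + 9 + 9.4 = 33.8
L_max = max([12.0, 3.4, 9.0, 9.4]) = 12
S (sum of others) = 33.8 - 12 = 21.8
min_reach = max(0, 12 - 21.8) = max(0, -9.8) = 0

Answer: 0.0000 33.8000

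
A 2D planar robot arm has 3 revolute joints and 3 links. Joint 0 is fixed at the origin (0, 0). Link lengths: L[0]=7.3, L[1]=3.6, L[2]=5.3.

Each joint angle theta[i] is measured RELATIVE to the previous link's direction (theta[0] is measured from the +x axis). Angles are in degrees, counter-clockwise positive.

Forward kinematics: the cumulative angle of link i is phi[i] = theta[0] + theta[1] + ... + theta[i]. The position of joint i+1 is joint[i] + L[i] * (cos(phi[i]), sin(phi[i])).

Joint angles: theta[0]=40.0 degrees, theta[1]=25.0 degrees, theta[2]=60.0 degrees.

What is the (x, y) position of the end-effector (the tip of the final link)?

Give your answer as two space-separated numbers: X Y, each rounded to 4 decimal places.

Answer: 4.0736 12.2966

Derivation:
joint[0] = (0.0000, 0.0000)  (base)
link 0: phi[0] = 40 = 40 deg
  cos(40 deg) = 0.7660, sin(40 deg) = 0.6428
  joint[1] = (0.0000, 0.0000) + 7.3 * (0.7660, 0.6428) = (0.0000 + 5.5921, 0.0000 + 4.6923) = (5.5921, 4.6923)
link 1: phi[1] = 40 + 25 = 65 deg
  cos(65 deg) = 0.4226, sin(65 deg) = 0.9063
  joint[2] = (5.5921, 4.6923) + 3.6 * (0.4226, 0.9063) = (5.5921 + 1.5214, 4.6923 + 3.2627) = (7.1136, 7.9551)
link 2: phi[2] = 40 + 25 + 60 = 125 deg
  cos(125 deg) = -0.5736, sin(125 deg) = 0.8192
  joint[3] = (7.1136, 7.9551) + 5.3 * (-0.5736, 0.8192) = (7.1136 + -3.0400, 7.9551 + 4.3415) = (4.0736, 12.2966)
End effector: (4.0736, 12.2966)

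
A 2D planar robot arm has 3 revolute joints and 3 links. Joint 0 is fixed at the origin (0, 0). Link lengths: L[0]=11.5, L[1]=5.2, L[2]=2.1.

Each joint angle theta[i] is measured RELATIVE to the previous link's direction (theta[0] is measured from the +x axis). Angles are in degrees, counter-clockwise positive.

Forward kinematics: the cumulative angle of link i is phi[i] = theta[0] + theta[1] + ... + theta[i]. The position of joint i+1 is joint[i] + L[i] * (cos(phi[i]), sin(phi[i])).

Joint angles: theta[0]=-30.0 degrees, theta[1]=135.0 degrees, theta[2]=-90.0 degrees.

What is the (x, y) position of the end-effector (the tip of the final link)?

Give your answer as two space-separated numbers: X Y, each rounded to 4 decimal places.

Answer: 10.6419 -0.1837

Derivation:
joint[0] = (0.0000, 0.0000)  (base)
link 0: phi[0] = -30 = -30 deg
  cos(-30 deg) = 0.8660, sin(-30 deg) = -0.5000
  joint[1] = (0.0000, 0.0000) + 11.5 * (0.8660, -0.5000) = (0.0000 + 9.9593, 0.0000 + -5.7500) = (9.9593, -5.7500)
link 1: phi[1] = -30 + 135 = 105 deg
  cos(105 deg) = -0.2588, sin(105 deg) = 0.9659
  joint[2] = (9.9593, -5.7500) + 5.2 * (-0.2588, 0.9659) = (9.9593 + -1.3459, -5.7500 + 5.0228) = (8.6134, -0.7272)
link 2: phi[2] = -30 + 135 + -90 = 15 deg
  cos(15 deg) = 0.9659, sin(15 deg) = 0.2588
  joint[3] = (8.6134, -0.7272) + 2.1 * (0.9659, 0.2588) = (8.6134 + 2.0284, -0.7272 + 0.5435) = (10.6419, -0.1837)
End effector: (10.6419, -0.1837)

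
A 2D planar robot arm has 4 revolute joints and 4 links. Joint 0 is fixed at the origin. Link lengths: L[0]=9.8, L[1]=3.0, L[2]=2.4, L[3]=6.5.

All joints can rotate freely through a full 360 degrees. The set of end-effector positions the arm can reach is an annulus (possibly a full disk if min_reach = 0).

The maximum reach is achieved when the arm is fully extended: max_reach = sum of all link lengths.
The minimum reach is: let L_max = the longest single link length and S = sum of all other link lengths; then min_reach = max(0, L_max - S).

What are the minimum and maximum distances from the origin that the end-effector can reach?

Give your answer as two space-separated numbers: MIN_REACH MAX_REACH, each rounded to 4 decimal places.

Answer: 0.0000 21.7000

Derivation:
Link lengths: [9.8, 3.0, 2.4, 6.5]
max_reach = 9.8 + 3 + 2.4 + 6.5 = 21.7
L_max = max([9.8, 3.0, 2.4, 6.5]) = 9.8
S (sum of others) = 21.7 - 9.8 = 11.9
min_reach = max(0, 9.8 - 11.9) = max(0, -2.1) = 0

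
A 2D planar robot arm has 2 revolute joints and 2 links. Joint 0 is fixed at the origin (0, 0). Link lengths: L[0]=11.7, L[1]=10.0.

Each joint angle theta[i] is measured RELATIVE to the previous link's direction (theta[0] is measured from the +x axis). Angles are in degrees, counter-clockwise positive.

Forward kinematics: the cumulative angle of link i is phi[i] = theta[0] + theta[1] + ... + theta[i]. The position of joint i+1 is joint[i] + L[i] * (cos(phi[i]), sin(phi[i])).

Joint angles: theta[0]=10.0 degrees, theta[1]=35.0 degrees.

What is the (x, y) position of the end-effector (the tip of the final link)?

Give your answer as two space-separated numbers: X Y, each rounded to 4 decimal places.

Answer: 18.5933 9.1028

Derivation:
joint[0] = (0.0000, 0.0000)  (base)
link 0: phi[0] = 10 = 10 deg
  cos(10 deg) = 0.9848, sin(10 deg) = 0.1736
  joint[1] = (0.0000, 0.0000) + 11.7 * (0.9848, 0.1736) = (0.0000 + 11.5223, 0.0000 + 2.0317) = (11.5223, 2.0317)
link 1: phi[1] = 10 + 35 = 45 deg
  cos(45 deg) = 0.7071, sin(45 deg) = 0.7071
  joint[2] = (11.5223, 2.0317) + 10 * (0.7071, 0.7071) = (11.5223 + 7.0711, 2.0317 + 7.0711) = (18.5933, 9.1028)
End effector: (18.5933, 9.1028)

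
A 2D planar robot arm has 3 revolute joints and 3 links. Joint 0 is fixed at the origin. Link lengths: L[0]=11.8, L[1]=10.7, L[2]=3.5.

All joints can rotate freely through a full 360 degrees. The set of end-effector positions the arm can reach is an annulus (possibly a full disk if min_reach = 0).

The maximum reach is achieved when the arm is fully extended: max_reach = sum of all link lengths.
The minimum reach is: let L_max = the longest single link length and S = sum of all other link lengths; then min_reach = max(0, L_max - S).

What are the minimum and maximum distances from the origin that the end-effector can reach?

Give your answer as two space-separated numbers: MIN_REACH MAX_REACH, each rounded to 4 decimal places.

Link lengths: [11.8, 10.7, 3.5]
max_reach = 11.8 + 10.7 + 3.5 = 26
L_max = max([11.8, 10.7, 3.5]) = 11.8
S (sum of others) = 26 - 11.8 = 14.2
min_reach = max(0, 11.8 - 14.2) = max(0, -2.4) = 0

Answer: 0.0000 26.0000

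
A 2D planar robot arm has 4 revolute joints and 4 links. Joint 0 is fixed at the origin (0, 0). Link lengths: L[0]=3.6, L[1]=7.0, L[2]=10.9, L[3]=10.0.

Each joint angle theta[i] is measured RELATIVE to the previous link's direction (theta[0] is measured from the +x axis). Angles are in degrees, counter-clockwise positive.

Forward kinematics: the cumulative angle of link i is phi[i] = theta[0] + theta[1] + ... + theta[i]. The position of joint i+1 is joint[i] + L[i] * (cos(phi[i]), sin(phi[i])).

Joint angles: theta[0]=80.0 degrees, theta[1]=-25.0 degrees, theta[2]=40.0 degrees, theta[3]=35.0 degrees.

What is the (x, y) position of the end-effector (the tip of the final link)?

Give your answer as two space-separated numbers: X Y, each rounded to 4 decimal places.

Answer: -2.7377 27.7983

Derivation:
joint[0] = (0.0000, 0.0000)  (base)
link 0: phi[0] = 80 = 80 deg
  cos(80 deg) = 0.1736, sin(80 deg) = 0.9848
  joint[1] = (0.0000, 0.0000) + 3.6 * (0.1736, 0.9848) = (0.0000 + 0.6251, 0.0000 + 3.5453) = (0.6251, 3.5453)
link 1: phi[1] = 80 + -25 = 55 deg
  cos(55 deg) = 0.5736, sin(55 deg) = 0.8192
  joint[2] = (0.6251, 3.5453) + 7 * (0.5736, 0.8192) = (0.6251 + 4.0150, 3.5453 + 5.7341) = (4.6402, 9.2794)
link 2: phi[2] = 80 + -25 + 40 = 95 deg
  cos(95 deg) = -0.0872, sin(95 deg) = 0.9962
  joint[3] = (4.6402, 9.2794) + 10.9 * (-0.0872, 0.9962) = (4.6402 + -0.9500, 9.2794 + 10.8585) = (3.6902, 20.1379)
link 3: phi[3] = 80 + -25 + 40 + 35 = 130 deg
  cos(130 deg) = -0.6428, sin(130 deg) = 0.7660
  joint[4] = (3.6902, 20.1379) + 10 * (-0.6428, 0.7660) = (3.6902 + -6.4279, 20.1379 + 7.6604) = (-2.7377, 27.7983)
End effector: (-2.7377, 27.7983)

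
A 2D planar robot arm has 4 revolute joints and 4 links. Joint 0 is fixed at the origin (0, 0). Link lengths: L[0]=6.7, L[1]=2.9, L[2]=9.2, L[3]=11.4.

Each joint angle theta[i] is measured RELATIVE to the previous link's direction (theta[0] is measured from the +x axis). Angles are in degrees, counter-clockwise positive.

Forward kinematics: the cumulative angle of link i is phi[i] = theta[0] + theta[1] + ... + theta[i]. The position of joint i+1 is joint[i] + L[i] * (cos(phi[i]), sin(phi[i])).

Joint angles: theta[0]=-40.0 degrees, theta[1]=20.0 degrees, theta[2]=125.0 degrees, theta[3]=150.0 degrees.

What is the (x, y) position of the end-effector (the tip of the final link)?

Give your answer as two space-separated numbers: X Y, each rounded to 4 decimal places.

Answer: 2.5259 -7.4236

Derivation:
joint[0] = (0.0000, 0.0000)  (base)
link 0: phi[0] = -40 = -40 deg
  cos(-40 deg) = 0.7660, sin(-40 deg) = -0.6428
  joint[1] = (0.0000, 0.0000) + 6.7 * (0.7660, -0.6428) = (0.0000 + 5.1325, 0.0000 + -4.3067) = (5.1325, -4.3067)
link 1: phi[1] = -40 + 20 = -20 deg
  cos(-20 deg) = 0.9397, sin(-20 deg) = -0.3420
  joint[2] = (5.1325, -4.3067) + 2.9 * (0.9397, -0.3420) = (5.1325 + 2.7251, -4.3067 + -0.9919) = (7.8576, -5.2985)
link 2: phi[2] = -40 + 20 + 125 = 105 deg
  cos(105 deg) = -0.2588, sin(105 deg) = 0.9659
  joint[3] = (7.8576, -5.2985) + 9.2 * (-0.2588, 0.9659) = (7.8576 + -2.3811, -5.2985 + 8.8865) = (5.4765, 3.5880)
link 3: phi[3] = -40 + 20 + 125 + 150 = 255 deg
  cos(255 deg) = -0.2588, sin(255 deg) = -0.9659
  joint[4] = (5.4765, 3.5880) + 11.4 * (-0.2588, -0.9659) = (5.4765 + -2.9505, 3.5880 + -11.0116) = (2.5259, -7.4236)
End effector: (2.5259, -7.4236)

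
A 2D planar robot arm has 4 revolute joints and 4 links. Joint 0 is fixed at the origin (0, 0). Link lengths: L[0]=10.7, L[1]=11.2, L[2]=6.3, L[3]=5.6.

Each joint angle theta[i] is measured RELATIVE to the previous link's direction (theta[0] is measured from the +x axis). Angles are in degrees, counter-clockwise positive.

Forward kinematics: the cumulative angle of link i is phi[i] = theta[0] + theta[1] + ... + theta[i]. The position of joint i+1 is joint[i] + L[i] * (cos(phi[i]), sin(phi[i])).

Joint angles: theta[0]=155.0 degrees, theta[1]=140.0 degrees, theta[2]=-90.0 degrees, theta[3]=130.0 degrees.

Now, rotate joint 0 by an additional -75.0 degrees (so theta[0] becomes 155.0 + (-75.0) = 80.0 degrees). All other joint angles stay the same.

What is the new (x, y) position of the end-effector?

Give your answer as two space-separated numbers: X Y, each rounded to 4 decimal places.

joint[0] = (0.0000, 0.0000)  (base)
link 0: phi[0] = 80 = 80 deg
  cos(80 deg) = 0.1736, sin(80 deg) = 0.9848
  joint[1] = (0.0000, 0.0000) + 10.7 * (0.1736, 0.9848) = (0.0000 + 1.8580, 0.0000 + 10.5374) = (1.8580, 10.5374)
link 1: phi[1] = 80 + 140 = 220 deg
  cos(220 deg) = -0.7660, sin(220 deg) = -0.6428
  joint[2] = (1.8580, 10.5374) + 11.2 * (-0.7660, -0.6428) = (1.8580 + -8.5797, 10.5374 + -7.1992) = (-6.7217, 3.3382)
link 2: phi[2] = 80 + 140 + -90 = 130 deg
  cos(130 deg) = -0.6428, sin(130 deg) = 0.7660
  joint[3] = (-6.7217, 3.3382) + 6.3 * (-0.6428, 0.7660) = (-6.7217 + -4.0496, 3.3382 + 4.8261) = (-10.7712, 8.1643)
link 3: phi[3] = 80 + 140 + -90 + 130 = 260 deg
  cos(260 deg) = -0.1736, sin(260 deg) = -0.9848
  joint[4] = (-10.7712, 8.1643) + 5.6 * (-0.1736, -0.9848) = (-10.7712 + -0.9724, 8.1643 + -5.5149) = (-11.7437, 2.6494)
End effector: (-11.7437, 2.6494)

Answer: -11.7437 2.6494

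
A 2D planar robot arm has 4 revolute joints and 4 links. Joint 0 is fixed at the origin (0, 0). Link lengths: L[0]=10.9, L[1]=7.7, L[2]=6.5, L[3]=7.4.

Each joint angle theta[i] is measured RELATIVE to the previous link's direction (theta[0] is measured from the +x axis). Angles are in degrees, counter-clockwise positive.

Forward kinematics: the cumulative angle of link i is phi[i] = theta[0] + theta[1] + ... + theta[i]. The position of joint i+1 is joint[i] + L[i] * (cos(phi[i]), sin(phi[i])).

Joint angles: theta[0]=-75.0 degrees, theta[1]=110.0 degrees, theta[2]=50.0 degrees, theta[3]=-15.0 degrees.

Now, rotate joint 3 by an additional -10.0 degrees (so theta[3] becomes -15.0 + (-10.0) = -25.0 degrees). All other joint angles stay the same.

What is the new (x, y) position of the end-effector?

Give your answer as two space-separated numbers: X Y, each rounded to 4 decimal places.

Answer: 13.3951 6.7718

Derivation:
joint[0] = (0.0000, 0.0000)  (base)
link 0: phi[0] = -75 = -75 deg
  cos(-75 deg) = 0.2588, sin(-75 deg) = -0.9659
  joint[1] = (0.0000, 0.0000) + 10.9 * (0.2588, -0.9659) = (0.0000 + 2.8211, 0.0000 + -10.5286) = (2.8211, -10.5286)
link 1: phi[1] = -75 + 110 = 35 deg
  cos(35 deg) = 0.8192, sin(35 deg) = 0.5736
  joint[2] = (2.8211, -10.5286) + 7.7 * (0.8192, 0.5736) = (2.8211 + 6.3075, -10.5286 + 4.4165) = (9.1286, -6.1121)
link 2: phi[2] = -75 + 110 + 50 = 85 deg
  cos(85 deg) = 0.0872, sin(85 deg) = 0.9962
  joint[3] = (9.1286, -6.1121) + 6.5 * (0.0872, 0.9962) = (9.1286 + 0.5665, -6.1121 + 6.4753) = (9.6951, 0.3632)
link 3: phi[3] = -75 + 110 + 50 + -25 = 60 deg
  cos(60 deg) = 0.5000, sin(60 deg) = 0.8660
  joint[4] = (9.6951, 0.3632) + 7.4 * (0.5000, 0.8660) = (9.6951 + 3.7000, 0.3632 + 6.4086) = (13.3951, 6.7718)
End effector: (13.3951, 6.7718)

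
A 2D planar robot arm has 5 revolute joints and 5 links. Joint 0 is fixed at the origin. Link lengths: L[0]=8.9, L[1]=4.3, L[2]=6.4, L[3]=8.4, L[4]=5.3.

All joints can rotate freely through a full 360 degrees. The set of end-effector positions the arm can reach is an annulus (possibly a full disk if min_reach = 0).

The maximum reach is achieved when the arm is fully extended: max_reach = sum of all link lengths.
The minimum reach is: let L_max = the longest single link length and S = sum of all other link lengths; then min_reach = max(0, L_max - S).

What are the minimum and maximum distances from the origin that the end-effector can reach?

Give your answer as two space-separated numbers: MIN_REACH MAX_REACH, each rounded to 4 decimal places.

Link lengths: [8.9, 4.3, 6.4, 8.4, 5.3]
max_reach = 8.9 + 4.3 + 6.4 + 8.4 + 5.3 = 33.3
L_max = max([8.9, 4.3, 6.4, 8.4, 5.3]) = 8.9
S (sum of others) = 33.3 - 8.9 = 24.4
min_reach = max(0, 8.9 - 24.4) = max(0, -15.5) = 0

Answer: 0.0000 33.3000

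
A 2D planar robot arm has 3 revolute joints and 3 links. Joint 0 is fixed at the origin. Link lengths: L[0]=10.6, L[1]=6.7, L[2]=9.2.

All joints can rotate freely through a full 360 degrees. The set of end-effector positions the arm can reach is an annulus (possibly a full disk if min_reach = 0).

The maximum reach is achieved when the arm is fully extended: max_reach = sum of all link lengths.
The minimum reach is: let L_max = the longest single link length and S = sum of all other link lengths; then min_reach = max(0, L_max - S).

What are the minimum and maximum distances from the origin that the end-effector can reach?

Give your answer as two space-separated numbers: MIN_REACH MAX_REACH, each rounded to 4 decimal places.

Answer: 0.0000 26.5000

Derivation:
Link lengths: [10.6, 6.7, 9.2]
max_reach = 10.6 + 6.7 + 9.2 = 26.5
L_max = max([10.6, 6.7, 9.2]) = 10.6
S (sum of others) = 26.5 - 10.6 = 15.9
min_reach = max(0, 10.6 - 15.9) = max(0, -5.3) = 0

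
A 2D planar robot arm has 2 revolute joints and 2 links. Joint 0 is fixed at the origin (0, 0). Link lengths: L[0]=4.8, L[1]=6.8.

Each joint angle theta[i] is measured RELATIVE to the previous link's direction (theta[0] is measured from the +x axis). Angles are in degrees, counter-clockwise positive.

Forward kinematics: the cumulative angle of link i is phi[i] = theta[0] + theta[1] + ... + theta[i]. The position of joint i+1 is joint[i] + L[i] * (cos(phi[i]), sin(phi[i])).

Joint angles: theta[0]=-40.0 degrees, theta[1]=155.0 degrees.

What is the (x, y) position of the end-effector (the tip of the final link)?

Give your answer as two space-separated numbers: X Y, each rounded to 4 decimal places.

Answer: 0.8032 3.0775

Derivation:
joint[0] = (0.0000, 0.0000)  (base)
link 0: phi[0] = -40 = -40 deg
  cos(-40 deg) = 0.7660, sin(-40 deg) = -0.6428
  joint[1] = (0.0000, 0.0000) + 4.8 * (0.7660, -0.6428) = (0.0000 + 3.6770, 0.0000 + -3.0854) = (3.6770, -3.0854)
link 1: phi[1] = -40 + 155 = 115 deg
  cos(115 deg) = -0.4226, sin(115 deg) = 0.9063
  joint[2] = (3.6770, -3.0854) + 6.8 * (-0.4226, 0.9063) = (3.6770 + -2.8738, -3.0854 + 6.1629) = (0.8032, 3.0775)
End effector: (0.8032, 3.0775)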